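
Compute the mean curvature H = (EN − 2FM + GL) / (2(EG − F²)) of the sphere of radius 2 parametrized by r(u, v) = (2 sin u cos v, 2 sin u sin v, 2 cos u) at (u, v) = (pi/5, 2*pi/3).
H = -1/2

With E = 4, F = 0, G = 4*sin(u)^2, L = -2*sin(u)/Abs(sin(u)), M = 0, N = -2*sin(u)^3/Abs(sin(u)), assemble
  H = (EN − 2FM + GL) / (2(EG − F²)) = -sin(u)/(2*Abs(sin(u))).
At (u, v) = (pi/5, 2*pi/3): H = -1/2.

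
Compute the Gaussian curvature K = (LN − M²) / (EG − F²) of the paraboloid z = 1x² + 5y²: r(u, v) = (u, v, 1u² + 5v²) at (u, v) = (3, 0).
K = 20/1369

Coefficients of the first fundamental form: E = 4*u^2 + 1, F = 20*u*v, G = 100*v^2 + 1.
Coefficients of the second fundamental form: L = 2/sqrt(4*u^2 + 100*v^2 + 1), M = 0, N = 10/sqrt(4*u^2 + 100*v^2 + 1).
Assemble K = (LN − M²)/(EG − F²) = 20/(16*u^4 + 800*u^2*v^2 + 8*u^2 + 10000*v^4 + 200*v^2 + 1). At (u, v) = (3, 0): K = 20/1369.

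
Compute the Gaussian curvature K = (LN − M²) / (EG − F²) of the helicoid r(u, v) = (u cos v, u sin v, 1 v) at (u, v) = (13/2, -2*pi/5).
K = -16/29929

Coefficients of the first fundamental form: E = 1, F = 0, G = u^2 + 1.
Coefficients of the second fundamental form: L = 0, M = -1/sqrt(u^2 + 1), N = 0.
Assemble K = (LN − M²)/(EG − F²) = -1/(u^2 + 1)^2. At (u, v) = (13/2, -2*pi/5): K = -16/29929.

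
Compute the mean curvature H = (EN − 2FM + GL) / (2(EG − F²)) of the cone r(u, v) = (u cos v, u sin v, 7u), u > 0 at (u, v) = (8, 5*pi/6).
H = 7*sqrt(2)/160

With E = 50, F = 0, G = u^2, L = 0, M = 0, N = 7*sqrt(2)*u^2/(10*Abs(u)), assemble
  H = (EN − 2FM + GL) / (2(EG − F²)) = 7*sqrt(2)/(20*Abs(u)).
At (u, v) = (8, 5*pi/6): H = 7*sqrt(2)/160.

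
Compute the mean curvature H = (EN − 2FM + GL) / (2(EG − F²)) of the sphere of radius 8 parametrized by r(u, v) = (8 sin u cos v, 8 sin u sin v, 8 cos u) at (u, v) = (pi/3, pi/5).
H = -1/8

With E = 64, F = 0, G = 64*sin(u)^2, L = -8*sin(u)/Abs(sin(u)), M = 0, N = -8*sin(u)^3/Abs(sin(u)), assemble
  H = (EN − 2FM + GL) / (2(EG − F²)) = -sin(u)/(8*Abs(sin(u))).
At (u, v) = (pi/3, pi/5): H = -1/8.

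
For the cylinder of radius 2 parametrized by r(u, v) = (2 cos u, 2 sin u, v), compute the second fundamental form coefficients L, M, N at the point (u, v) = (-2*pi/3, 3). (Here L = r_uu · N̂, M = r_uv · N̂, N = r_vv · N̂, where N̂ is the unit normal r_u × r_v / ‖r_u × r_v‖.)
L = -2;  M = 0;  N = 0

Compute the unit normal N̂(u, v) = (cos(u), sin(u), 0), and the second partials r_uu, r_uv, r_vv. Take dot products:
  L(u, v) = r_uu · N̂ = -2,
  M(u, v) = r_uv · N̂ = 0,
  N(u, v) = r_vv · N̂ = 0.
Evaluating at (u, v) = (-2*pi/3, 3):
  L = -2, M = 0, N = 0.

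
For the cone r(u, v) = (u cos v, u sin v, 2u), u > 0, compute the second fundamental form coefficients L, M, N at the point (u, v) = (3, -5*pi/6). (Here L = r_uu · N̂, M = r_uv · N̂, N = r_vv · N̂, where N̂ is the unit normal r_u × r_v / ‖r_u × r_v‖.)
L = 0;  M = 0;  N = 6*sqrt(5)/5

Compute the unit normal N̂(u, v) = (-2*sqrt(5)*u*cos(v)/(5*Abs(u)), -2*sqrt(5)*u*sin(v)/(5*Abs(u)), sqrt(5)*u/(5*Abs(u))), and the second partials r_uu, r_uv, r_vv. Take dot products:
  L(u, v) = r_uu · N̂ = 0,
  M(u, v) = r_uv · N̂ = 0,
  N(u, v) = r_vv · N̂ = 2*sqrt(5)*u^2/(5*Abs(u)).
Evaluating at (u, v) = (3, -5*pi/6):
  L = 0, M = 0, N = 6*sqrt(5)/5.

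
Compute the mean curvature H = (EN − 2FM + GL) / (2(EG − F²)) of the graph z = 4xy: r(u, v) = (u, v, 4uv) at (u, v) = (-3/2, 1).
H = 96*sqrt(53)/2809

With E = 16*v^2 + 1, F = 16*u*v, G = 16*u^2 + 1, L = 0, M = 4/sqrt(16*u^2 + 16*v^2 + 1), N = 0, assemble
  H = (EN − 2FM + GL) / (2(EG − F²)) = -64*u*v/(16*u^2 + 16*v^2 + 1)^(3/2).
At (u, v) = (-3/2, 1): H = 96*sqrt(53)/2809.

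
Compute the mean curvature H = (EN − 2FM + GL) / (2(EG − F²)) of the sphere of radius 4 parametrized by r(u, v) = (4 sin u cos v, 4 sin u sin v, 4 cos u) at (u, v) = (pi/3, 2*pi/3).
H = -1/4

With E = 16, F = 0, G = 16*sin(u)^2, L = -4*sin(u)/Abs(sin(u)), M = 0, N = -4*sin(u)^3/Abs(sin(u)), assemble
  H = (EN − 2FM + GL) / (2(EG − F²)) = -sin(u)/(4*Abs(sin(u))).
At (u, v) = (pi/3, 2*pi/3): H = -1/4.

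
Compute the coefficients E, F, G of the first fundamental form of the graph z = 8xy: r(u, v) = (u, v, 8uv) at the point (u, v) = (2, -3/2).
E = 145;  F = -192;  G = 257

Partials: r_u = (1, 0, 8*v), r_v = (0, 1, 8*u). As functions of (u, v):
  E = r_u · r_u = 64*v^2 + 1,
  F = r_u · r_v = 64*u*v,
  G = r_v · r_v = 64*u^2 + 1.
Evaluating at (u, v) = (2, -3/2): E = 145, F = -192, G = 257.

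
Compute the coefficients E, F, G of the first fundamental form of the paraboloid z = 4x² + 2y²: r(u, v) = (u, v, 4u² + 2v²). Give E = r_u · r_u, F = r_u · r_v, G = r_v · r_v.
E = 64*u^2 + 1;  F = 32*u*v;  G = 16*v^2 + 1

Compute partials: r_u = (1, 0, 8*u), r_v = (0, 1, 4*v). Then
  E = r_u · r_u = 64*u^2 + 1,
  F = r_u · r_v = 32*u*v,
  G = r_v · r_v = 16*v^2 + 1.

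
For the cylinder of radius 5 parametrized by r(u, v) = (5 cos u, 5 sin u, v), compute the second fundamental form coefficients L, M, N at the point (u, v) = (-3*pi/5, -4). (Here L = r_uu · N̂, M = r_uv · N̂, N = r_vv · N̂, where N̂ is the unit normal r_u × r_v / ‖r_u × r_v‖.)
L = -5;  M = 0;  N = 0

Compute the unit normal N̂(u, v) = (cos(u), sin(u), 0), and the second partials r_uu, r_uv, r_vv. Take dot products:
  L(u, v) = r_uu · N̂ = -5,
  M(u, v) = r_uv · N̂ = 0,
  N(u, v) = r_vv · N̂ = 0.
Evaluating at (u, v) = (-3*pi/5, -4):
  L = -5, M = 0, N = 0.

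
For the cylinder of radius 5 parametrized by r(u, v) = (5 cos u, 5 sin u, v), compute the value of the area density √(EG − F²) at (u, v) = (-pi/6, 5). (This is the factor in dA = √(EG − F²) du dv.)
√(EG − F²)|_{(-pi/6, 5)} = 5

E = 25, F = 0, G = 1, so EG − F² = 25. Taking the positive square root: √(EG − F²) = 5. At (u, v) = (-pi/6, 5): 5.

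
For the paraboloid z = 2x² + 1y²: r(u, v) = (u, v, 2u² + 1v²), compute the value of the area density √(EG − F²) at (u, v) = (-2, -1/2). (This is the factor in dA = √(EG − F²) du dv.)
√(EG − F²)|_{(-2, -1/2)} = sqrt(66)

E = 16*u^2 + 1, F = 8*u*v, G = 4*v^2 + 1, so EG − F² = 16*u^2 + 4*v^2 + 1. Taking the positive square root: √(EG − F²) = sqrt(16*u^2 + 4*v^2 + 1). At (u, v) = (-2, -1/2): sqrt(66).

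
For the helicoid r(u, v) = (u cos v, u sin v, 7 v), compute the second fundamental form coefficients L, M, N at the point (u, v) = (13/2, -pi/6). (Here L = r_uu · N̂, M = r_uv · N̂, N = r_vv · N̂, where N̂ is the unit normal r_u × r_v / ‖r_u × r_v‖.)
L = 0;  M = -14*sqrt(365)/365;  N = 0

Compute the unit normal N̂(u, v) = (7*sin(v)/sqrt(u^2 + 49), -7*cos(v)/sqrt(u^2 + 49), u/sqrt(u^2 + 49)), and the second partials r_uu, r_uv, r_vv. Take dot products:
  L(u, v) = r_uu · N̂ = 0,
  M(u, v) = r_uv · N̂ = -7/sqrt(u^2 + 49),
  N(u, v) = r_vv · N̂ = 0.
Evaluating at (u, v) = (13/2, -pi/6):
  L = 0, M = -14*sqrt(365)/365, N = 0.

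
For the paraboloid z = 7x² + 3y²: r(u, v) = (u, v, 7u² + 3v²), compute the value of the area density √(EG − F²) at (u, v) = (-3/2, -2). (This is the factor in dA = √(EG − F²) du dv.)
√(EG − F²)|_{(-3/2, -2)} = sqrt(586)

E = 196*u^2 + 1, F = 84*u*v, G = 36*v^2 + 1, so EG − F² = 196*u^2 + 36*v^2 + 1. Taking the positive square root: √(EG − F²) = sqrt(196*u^2 + 36*v^2 + 1). At (u, v) = (-3/2, -2): sqrt(586).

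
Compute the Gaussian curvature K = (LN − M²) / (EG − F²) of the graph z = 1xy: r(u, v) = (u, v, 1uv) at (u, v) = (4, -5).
K = -1/1764

Coefficients of the first fundamental form: E = v^2 + 1, F = u*v, G = u^2 + 1.
Coefficients of the second fundamental form: L = 0, M = 1/sqrt(u^2 + v^2 + 1), N = 0.
Assemble K = (LN − M²)/(EG − F²) = 1/((u^2*v^2 - (u^2 + 1)*(v^2 + 1))*(u^2 + v^2 + 1)). At (u, v) = (4, -5): K = -1/1764.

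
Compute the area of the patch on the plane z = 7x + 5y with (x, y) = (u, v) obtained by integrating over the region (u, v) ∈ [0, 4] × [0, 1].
Area = 20*sqrt(3)

Area = ∫∫ √(EG − F²) du dv with √(EG − F²) = 5*sqrt(3). Integrating over [0, 4] × [0, 1] gives 20*sqrt(3).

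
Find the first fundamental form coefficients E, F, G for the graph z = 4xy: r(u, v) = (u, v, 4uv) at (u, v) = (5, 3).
E = 145;  F = 240;  G = 401

Partials: r_u = (1, 0, 4*v), r_v = (0, 1, 4*u). As functions of (u, v):
  E = r_u · r_u = 16*v^2 + 1,
  F = r_u · r_v = 16*u*v,
  G = r_v · r_v = 16*u^2 + 1.
Evaluating at (u, v) = (5, 3): E = 145, F = 240, G = 401.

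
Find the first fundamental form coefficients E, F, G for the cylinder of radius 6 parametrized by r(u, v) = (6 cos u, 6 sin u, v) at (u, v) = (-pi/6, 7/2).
E = 36;  F = 0;  G = 1

Partials: r_u = (-6*sin(u), 6*cos(u), 0), r_v = (0, 0, 1). As functions of (u, v):
  E = r_u · r_u = 36,
  F = r_u · r_v = 0,
  G = r_v · r_v = 1.
Evaluating at (u, v) = (-pi/6, 7/2): E = 36, F = 0, G = 1.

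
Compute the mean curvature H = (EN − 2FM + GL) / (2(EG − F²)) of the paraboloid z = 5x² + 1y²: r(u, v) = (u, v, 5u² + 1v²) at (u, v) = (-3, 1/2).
H = 911*sqrt(902)/813604

With E = 100*u^2 + 1, F = 20*u*v, G = 4*v^2 + 1, L = 10/sqrt(100*u^2 + 4*v^2 + 1), M = 0, N = 2/sqrt(100*u^2 + 4*v^2 + 1), assemble
  H = (EN − 2FM + GL) / (2(EG − F²)) = 2*(50*u^2 + 10*v^2 + 3)/(100*u^2 + 4*v^2 + 1)^(3/2).
At (u, v) = (-3, 1/2): H = 911*sqrt(902)/813604.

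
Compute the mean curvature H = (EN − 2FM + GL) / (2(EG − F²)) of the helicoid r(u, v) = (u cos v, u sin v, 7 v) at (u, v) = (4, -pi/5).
H = 0

With E = 1, F = 0, G = u^2 + 49, L = 0, M = -7/sqrt(u^2 + 49), N = 0, assemble
  H = (EN − 2FM + GL) / (2(EG − F²)) = 0.
At (u, v) = (4, -pi/5): H = 0.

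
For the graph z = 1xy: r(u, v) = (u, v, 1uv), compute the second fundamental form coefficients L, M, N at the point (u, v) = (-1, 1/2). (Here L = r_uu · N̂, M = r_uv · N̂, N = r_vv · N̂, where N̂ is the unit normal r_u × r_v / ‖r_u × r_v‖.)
L = 0;  M = 2/3;  N = 0

Compute the unit normal N̂(u, v) = (-v/sqrt(u^2 + v^2 + 1), -u/sqrt(u^2 + v^2 + 1), 1/sqrt(u^2 + v^2 + 1)), and the second partials r_uu, r_uv, r_vv. Take dot products:
  L(u, v) = r_uu · N̂ = 0,
  M(u, v) = r_uv · N̂ = 1/sqrt(u^2 + v^2 + 1),
  N(u, v) = r_vv · N̂ = 0.
Evaluating at (u, v) = (-1, 1/2):
  L = 0, M = 2/3, N = 0.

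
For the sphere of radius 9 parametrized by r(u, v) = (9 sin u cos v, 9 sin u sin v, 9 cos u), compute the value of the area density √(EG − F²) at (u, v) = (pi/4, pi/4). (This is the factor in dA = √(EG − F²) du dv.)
√(EG − F²)|_{(pi/4, pi/4)} = 81*sqrt(2)/2

E = 81, F = 0, G = 81*sin(u)^2, so EG − F² = 6561*sin(u)^2. Taking the positive square root: √(EG − F²) = 81*Abs(sin(u)). At (u, v) = (pi/4, pi/4): 81*sqrt(2)/2.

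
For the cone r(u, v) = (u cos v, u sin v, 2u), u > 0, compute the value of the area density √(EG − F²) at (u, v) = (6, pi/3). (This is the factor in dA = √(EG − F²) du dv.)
√(EG − F²)|_{(6, pi/3)} = 6*sqrt(5)

E = 5, F = 0, G = u^2, so EG − F² = 5*u^2. Taking the positive square root: √(EG − F²) = sqrt(5)*Abs(u). At (u, v) = (6, pi/3): 6*sqrt(5).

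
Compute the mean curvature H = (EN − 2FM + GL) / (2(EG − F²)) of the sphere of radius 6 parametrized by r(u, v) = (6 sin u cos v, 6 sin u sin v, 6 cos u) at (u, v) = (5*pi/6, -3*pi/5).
H = -1/6

With E = 36, F = 0, G = 36*sin(u)^2, L = -6*sin(u)/Abs(sin(u)), M = 0, N = -6*sin(u)^3/Abs(sin(u)), assemble
  H = (EN − 2FM + GL) / (2(EG − F²)) = -sin(u)/(6*Abs(sin(u))).
At (u, v) = (5*pi/6, -3*pi/5): H = -1/6.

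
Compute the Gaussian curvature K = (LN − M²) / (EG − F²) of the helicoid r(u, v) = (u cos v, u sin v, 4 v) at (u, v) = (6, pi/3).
K = -1/169

Coefficients of the first fundamental form: E = 1, F = 0, G = u^2 + 16.
Coefficients of the second fundamental form: L = 0, M = -4/sqrt(u^2 + 16), N = 0.
Assemble K = (LN − M²)/(EG − F²) = -16/(u^2 + 16)^2. At (u, v) = (6, pi/3): K = -1/169.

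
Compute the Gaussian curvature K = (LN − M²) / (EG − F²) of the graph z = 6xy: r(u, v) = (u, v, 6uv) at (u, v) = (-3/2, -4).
K = -9/108241

Coefficients of the first fundamental form: E = 36*v^2 + 1, F = 36*u*v, G = 36*u^2 + 1.
Coefficients of the second fundamental form: L = 0, M = 6/sqrt(36*u^2 + 36*v^2 + 1), N = 0.
Assemble K = (LN − M²)/(EG − F²) = -36/(1296*u^4 + 2592*u^2*v^2 + 72*u^2 + 1296*v^4 + 72*v^2 + 1). At (u, v) = (-3/2, -4): K = -9/108241.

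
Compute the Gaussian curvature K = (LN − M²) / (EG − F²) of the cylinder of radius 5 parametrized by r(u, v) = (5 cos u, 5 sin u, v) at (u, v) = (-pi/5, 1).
K = 0

Coefficients of the first fundamental form: E = 25, F = 0, G = 1.
Coefficients of the second fundamental form: L = -5, M = 0, N = 0.
Assemble K = (LN − M²)/(EG − F²) = 0. At (u, v) = (-pi/5, 1): K = 0.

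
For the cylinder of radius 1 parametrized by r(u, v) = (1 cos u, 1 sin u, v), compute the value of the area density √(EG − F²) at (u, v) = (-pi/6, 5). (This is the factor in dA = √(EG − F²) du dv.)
√(EG − F²)|_{(-pi/6, 5)} = 1

E = 1, F = 0, G = 1, so EG − F² = 1. Taking the positive square root: √(EG − F²) = 1. At (u, v) = (-pi/6, 5): 1.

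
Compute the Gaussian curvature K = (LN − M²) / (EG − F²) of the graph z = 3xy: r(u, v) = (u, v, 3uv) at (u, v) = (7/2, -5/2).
K = -36/112225

Coefficients of the first fundamental form: E = 9*v^2 + 1, F = 9*u*v, G = 9*u^2 + 1.
Coefficients of the second fundamental form: L = 0, M = 3/sqrt(9*u^2 + 9*v^2 + 1), N = 0.
Assemble K = (LN − M²)/(EG − F²) = -9/(81*u^4 + 162*u^2*v^2 + 18*u^2 + 81*v^4 + 18*v^2 + 1). At (u, v) = (7/2, -5/2): K = -36/112225.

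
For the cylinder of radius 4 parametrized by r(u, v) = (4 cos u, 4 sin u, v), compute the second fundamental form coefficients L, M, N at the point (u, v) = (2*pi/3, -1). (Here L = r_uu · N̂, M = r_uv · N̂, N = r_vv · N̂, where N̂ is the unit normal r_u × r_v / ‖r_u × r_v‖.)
L = -4;  M = 0;  N = 0

Compute the unit normal N̂(u, v) = (cos(u), sin(u), 0), and the second partials r_uu, r_uv, r_vv. Take dot products:
  L(u, v) = r_uu · N̂ = -4,
  M(u, v) = r_uv · N̂ = 0,
  N(u, v) = r_vv · N̂ = 0.
Evaluating at (u, v) = (2*pi/3, -1):
  L = -4, M = 0, N = 0.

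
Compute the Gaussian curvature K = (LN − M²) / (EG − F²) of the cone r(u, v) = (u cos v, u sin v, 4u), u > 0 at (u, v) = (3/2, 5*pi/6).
K = 0

Coefficients of the first fundamental form: E = 17, F = 0, G = u^2.
Coefficients of the second fundamental form: L = 0, M = 0, N = 4*sqrt(17)*u^2/(17*Abs(u)).
Assemble K = (LN − M²)/(EG − F²) = 0. At (u, v) = (3/2, 5*pi/6): K = 0.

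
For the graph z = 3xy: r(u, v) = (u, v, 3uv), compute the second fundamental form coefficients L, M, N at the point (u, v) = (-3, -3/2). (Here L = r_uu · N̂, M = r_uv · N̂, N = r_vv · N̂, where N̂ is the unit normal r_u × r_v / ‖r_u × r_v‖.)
L = 0;  M = 6*sqrt(409)/409;  N = 0

Compute the unit normal N̂(u, v) = (-3*v/sqrt(9*u^2 + 9*v^2 + 1), -3*u/sqrt(9*u^2 + 9*v^2 + 1), 1/sqrt(9*u^2 + 9*v^2 + 1)), and the second partials r_uu, r_uv, r_vv. Take dot products:
  L(u, v) = r_uu · N̂ = 0,
  M(u, v) = r_uv · N̂ = 3/sqrt(9*u^2 + 9*v^2 + 1),
  N(u, v) = r_vv · N̂ = 0.
Evaluating at (u, v) = (-3, -3/2):
  L = 0, M = 6*sqrt(409)/409, N = 0.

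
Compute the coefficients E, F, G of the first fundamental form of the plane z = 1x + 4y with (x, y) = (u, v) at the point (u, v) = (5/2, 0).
E = 2;  F = 4;  G = 17

Partials: r_u = (1, 0, 1), r_v = (0, 1, 4). As functions of (u, v):
  E = r_u · r_u = 2,
  F = r_u · r_v = 4,
  G = r_v · r_v = 17.
Evaluating at (u, v) = (5/2, 0): E = 2, F = 4, G = 17.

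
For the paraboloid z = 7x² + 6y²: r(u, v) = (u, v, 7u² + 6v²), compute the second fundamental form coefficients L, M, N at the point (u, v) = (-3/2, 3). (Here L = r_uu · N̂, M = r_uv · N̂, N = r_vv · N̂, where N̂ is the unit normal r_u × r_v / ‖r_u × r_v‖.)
L = 7*sqrt(1738)/869;  M = 0;  N = 6*sqrt(1738)/869

Compute the unit normal N̂(u, v) = (-14*u/sqrt(196*u^2 + 144*v^2 + 1), -12*v/sqrt(196*u^2 + 144*v^2 + 1), 1/sqrt(196*u^2 + 144*v^2 + 1)), and the second partials r_uu, r_uv, r_vv. Take dot products:
  L(u, v) = r_uu · N̂ = 14/sqrt(196*u^2 + 144*v^2 + 1),
  M(u, v) = r_uv · N̂ = 0,
  N(u, v) = r_vv · N̂ = 12/sqrt(196*u^2 + 144*v^2 + 1).
Evaluating at (u, v) = (-3/2, 3):
  L = 7*sqrt(1738)/869, M = 0, N = 6*sqrt(1738)/869.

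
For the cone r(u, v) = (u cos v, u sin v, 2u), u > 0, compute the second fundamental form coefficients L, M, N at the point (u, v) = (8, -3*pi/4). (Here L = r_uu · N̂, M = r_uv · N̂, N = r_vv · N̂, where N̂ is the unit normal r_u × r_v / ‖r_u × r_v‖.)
L = 0;  M = 0;  N = 16*sqrt(5)/5

Compute the unit normal N̂(u, v) = (-2*sqrt(5)*u*cos(v)/(5*Abs(u)), -2*sqrt(5)*u*sin(v)/(5*Abs(u)), sqrt(5)*u/(5*Abs(u))), and the second partials r_uu, r_uv, r_vv. Take dot products:
  L(u, v) = r_uu · N̂ = 0,
  M(u, v) = r_uv · N̂ = 0,
  N(u, v) = r_vv · N̂ = 2*sqrt(5)*u^2/(5*Abs(u)).
Evaluating at (u, v) = (8, -3*pi/4):
  L = 0, M = 0, N = 16*sqrt(5)/5.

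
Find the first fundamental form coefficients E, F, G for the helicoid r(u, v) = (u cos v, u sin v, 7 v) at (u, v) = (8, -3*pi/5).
E = 1;  F = 0;  G = 113

Partials: r_u = (cos(v), sin(v), 0), r_v = (-u*sin(v), u*cos(v), 7). As functions of (u, v):
  E = r_u · r_u = 1,
  F = r_u · r_v = 0,
  G = r_v · r_v = u^2 + 49.
Evaluating at (u, v) = (8, -3*pi/5): E = 1, F = 0, G = 113.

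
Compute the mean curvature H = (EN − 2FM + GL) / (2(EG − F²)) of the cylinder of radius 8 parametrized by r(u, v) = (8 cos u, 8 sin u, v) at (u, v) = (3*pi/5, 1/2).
H = -1/16

With E = 64, F = 0, G = 1, L = -8, M = 0, N = 0, assemble
  H = (EN − 2FM + GL) / (2(EG − F²)) = -1/16.
At (u, v) = (3*pi/5, 1/2): H = -1/16.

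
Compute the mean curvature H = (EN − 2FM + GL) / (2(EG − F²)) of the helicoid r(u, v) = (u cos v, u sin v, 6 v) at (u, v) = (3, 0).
H = 0

With E = 1, F = 0, G = u^2 + 36, L = 0, M = -6/sqrt(u^2 + 36), N = 0, assemble
  H = (EN − 2FM + GL) / (2(EG − F²)) = 0.
At (u, v) = (3, 0): H = 0.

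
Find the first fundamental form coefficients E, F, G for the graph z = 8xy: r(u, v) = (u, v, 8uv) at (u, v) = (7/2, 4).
E = 1025;  F = 896;  G = 785

Partials: r_u = (1, 0, 8*v), r_v = (0, 1, 8*u). As functions of (u, v):
  E = r_u · r_u = 64*v^2 + 1,
  F = r_u · r_v = 64*u*v,
  G = r_v · r_v = 64*u^2 + 1.
Evaluating at (u, v) = (7/2, 4): E = 1025, F = 896, G = 785.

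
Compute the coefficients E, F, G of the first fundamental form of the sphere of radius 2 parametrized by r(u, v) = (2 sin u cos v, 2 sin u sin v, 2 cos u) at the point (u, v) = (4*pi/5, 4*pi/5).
E = 4;  F = 0;  G = 5/2 - sqrt(5)/2

Partials: r_u = (2*cos(u)*cos(v), 2*sin(v)*cos(u), -2*sin(u)), r_v = (-2*sin(u)*sin(v), 2*sin(u)*cos(v), 0). As functions of (u, v):
  E = r_u · r_u = 4,
  F = r_u · r_v = 0,
  G = r_v · r_v = 4*sin(u)^2.
Evaluating at (u, v) = (4*pi/5, 4*pi/5): E = 4, F = 0, G = 5/2 - sqrt(5)/2.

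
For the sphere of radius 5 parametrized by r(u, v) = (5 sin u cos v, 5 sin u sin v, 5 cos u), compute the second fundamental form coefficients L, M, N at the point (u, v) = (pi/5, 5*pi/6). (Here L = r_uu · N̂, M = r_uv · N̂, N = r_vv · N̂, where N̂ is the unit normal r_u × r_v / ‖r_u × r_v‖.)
L = -5;  M = 0;  N = -25/8 + 5*sqrt(5)/8

Compute the unit normal N̂(u, v) = (sin(u)^2*cos(v)/Abs(sin(u)), sin(u)^2*sin(v)/Abs(sin(u)), sin(2*u)/(2*Abs(sin(u)))), and the second partials r_uu, r_uv, r_vv. Take dot products:
  L(u, v) = r_uu · N̂ = -5*sin(u)/Abs(sin(u)),
  M(u, v) = r_uv · N̂ = 0,
  N(u, v) = r_vv · N̂ = -5*sin(u)^3/Abs(sin(u)).
Evaluating at (u, v) = (pi/5, 5*pi/6):
  L = -5, M = 0, N = -25/8 + 5*sqrt(5)/8.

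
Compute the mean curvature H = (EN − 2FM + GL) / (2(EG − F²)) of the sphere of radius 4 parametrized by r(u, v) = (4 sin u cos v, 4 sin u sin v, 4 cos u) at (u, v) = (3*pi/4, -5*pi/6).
H = -1/4

With E = 16, F = 0, G = 16*sin(u)^2, L = -4*sin(u)/Abs(sin(u)), M = 0, N = -4*sin(u)^3/Abs(sin(u)), assemble
  H = (EN − 2FM + GL) / (2(EG − F²)) = -sin(u)/(4*Abs(sin(u))).
At (u, v) = (3*pi/4, -5*pi/6): H = -1/4.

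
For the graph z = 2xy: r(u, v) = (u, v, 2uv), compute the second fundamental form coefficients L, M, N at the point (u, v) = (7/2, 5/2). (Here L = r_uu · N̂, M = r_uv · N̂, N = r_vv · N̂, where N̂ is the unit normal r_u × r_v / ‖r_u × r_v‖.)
L = 0;  M = 2*sqrt(3)/15;  N = 0

Compute the unit normal N̂(u, v) = (-2*v/sqrt(4*u^2 + 4*v^2 + 1), -2*u/sqrt(4*u^2 + 4*v^2 + 1), 1/sqrt(4*u^2 + 4*v^2 + 1)), and the second partials r_uu, r_uv, r_vv. Take dot products:
  L(u, v) = r_uu · N̂ = 0,
  M(u, v) = r_uv · N̂ = 2/sqrt(4*u^2 + 4*v^2 + 1),
  N(u, v) = r_vv · N̂ = 0.
Evaluating at (u, v) = (7/2, 5/2):
  L = 0, M = 2*sqrt(3)/15, N = 0.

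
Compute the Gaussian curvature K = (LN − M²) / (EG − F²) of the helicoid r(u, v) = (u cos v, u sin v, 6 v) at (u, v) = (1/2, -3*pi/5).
K = -576/21025

Coefficients of the first fundamental form: E = 1, F = 0, G = u^2 + 36.
Coefficients of the second fundamental form: L = 0, M = -6/sqrt(u^2 + 36), N = 0.
Assemble K = (LN − M²)/(EG − F²) = -36/(u^2 + 36)^2. At (u, v) = (1/2, -3*pi/5): K = -576/21025.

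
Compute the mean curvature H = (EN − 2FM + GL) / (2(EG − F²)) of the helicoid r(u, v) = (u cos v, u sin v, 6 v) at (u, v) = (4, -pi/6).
H = 0

With E = 1, F = 0, G = u^2 + 36, L = 0, M = -6/sqrt(u^2 + 36), N = 0, assemble
  H = (EN − 2FM + GL) / (2(EG − F²)) = 0.
At (u, v) = (4, -pi/6): H = 0.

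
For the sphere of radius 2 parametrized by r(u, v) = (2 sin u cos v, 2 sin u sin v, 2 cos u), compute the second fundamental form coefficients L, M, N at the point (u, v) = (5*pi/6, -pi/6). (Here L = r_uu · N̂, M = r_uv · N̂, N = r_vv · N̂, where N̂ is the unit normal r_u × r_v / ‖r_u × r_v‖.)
L = -2;  M = 0;  N = -1/2

Compute the unit normal N̂(u, v) = (sin(u)^2*cos(v)/Abs(sin(u)), sin(u)^2*sin(v)/Abs(sin(u)), sin(2*u)/(2*Abs(sin(u)))), and the second partials r_uu, r_uv, r_vv. Take dot products:
  L(u, v) = r_uu · N̂ = -2*sin(u)/Abs(sin(u)),
  M(u, v) = r_uv · N̂ = 0,
  N(u, v) = r_vv · N̂ = -2*sin(u)^3/Abs(sin(u)).
Evaluating at (u, v) = (5*pi/6, -pi/6):
  L = -2, M = 0, N = -1/2.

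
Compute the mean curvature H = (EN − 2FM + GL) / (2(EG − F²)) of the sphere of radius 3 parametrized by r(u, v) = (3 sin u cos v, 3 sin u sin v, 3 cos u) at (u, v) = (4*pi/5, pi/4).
H = -1/3

With E = 9, F = 0, G = 9*sin(u)^2, L = -3*sin(u)/Abs(sin(u)), M = 0, N = -3*sin(u)^3/Abs(sin(u)), assemble
  H = (EN − 2FM + GL) / (2(EG − F²)) = -sin(u)/(3*Abs(sin(u))).
At (u, v) = (4*pi/5, pi/4): H = -1/3.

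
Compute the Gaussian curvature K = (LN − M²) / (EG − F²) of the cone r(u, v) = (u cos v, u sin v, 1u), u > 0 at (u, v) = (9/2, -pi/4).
K = 0

Coefficients of the first fundamental form: E = 2, F = 0, G = u^2.
Coefficients of the second fundamental form: L = 0, M = 0, N = sqrt(2)*u^2/(2*Abs(u)).
Assemble K = (LN − M²)/(EG − F²) = 0. At (u, v) = (9/2, -pi/4): K = 0.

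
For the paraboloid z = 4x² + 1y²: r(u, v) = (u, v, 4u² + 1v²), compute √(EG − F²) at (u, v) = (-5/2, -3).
√(EG − F²)|_{(-5/2, -3)} = sqrt(437)

E = 64*u^2 + 1, F = 16*u*v, G = 4*v^2 + 1; EG − F² = 64*u^2 + 4*v^2 + 1; √(EG − F²) = sqrt(64*u^2 + 4*v^2 + 1). At the given point: sqrt(437).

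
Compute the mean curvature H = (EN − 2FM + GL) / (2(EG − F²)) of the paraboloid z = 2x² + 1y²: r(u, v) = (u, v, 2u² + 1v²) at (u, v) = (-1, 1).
H = 3*sqrt(21)/49

With E = 16*u^2 + 1, F = 8*u*v, G = 4*v^2 + 1, L = 4/sqrt(16*u^2 + 4*v^2 + 1), M = 0, N = 2/sqrt(16*u^2 + 4*v^2 + 1), assemble
  H = (EN − 2FM + GL) / (2(EG − F²)) = (16*u^2 + 8*v^2 + 3)/(16*u^2 + 4*v^2 + 1)^(3/2).
At (u, v) = (-1, 1): H = 3*sqrt(21)/49.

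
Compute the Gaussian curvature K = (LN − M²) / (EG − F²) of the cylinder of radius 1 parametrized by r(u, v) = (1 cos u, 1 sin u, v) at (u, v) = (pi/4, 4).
K = 0

Coefficients of the first fundamental form: E = 1, F = 0, G = 1.
Coefficients of the second fundamental form: L = -1, M = 0, N = 0.
Assemble K = (LN − M²)/(EG − F²) = 0. At (u, v) = (pi/4, 4): K = 0.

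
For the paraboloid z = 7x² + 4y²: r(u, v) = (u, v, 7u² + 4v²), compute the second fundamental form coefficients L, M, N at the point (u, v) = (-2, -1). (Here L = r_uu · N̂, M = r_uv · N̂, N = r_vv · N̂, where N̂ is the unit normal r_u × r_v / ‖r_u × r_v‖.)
L = 14*sqrt(849)/849;  M = 0;  N = 8*sqrt(849)/849

Compute the unit normal N̂(u, v) = (-14*u/sqrt(196*u^2 + 64*v^2 + 1), -8*v/sqrt(196*u^2 + 64*v^2 + 1), 1/sqrt(196*u^2 + 64*v^2 + 1)), and the second partials r_uu, r_uv, r_vv. Take dot products:
  L(u, v) = r_uu · N̂ = 14/sqrt(196*u^2 + 64*v^2 + 1),
  M(u, v) = r_uv · N̂ = 0,
  N(u, v) = r_vv · N̂ = 8/sqrt(196*u^2 + 64*v^2 + 1).
Evaluating at (u, v) = (-2, -1):
  L = 14*sqrt(849)/849, M = 0, N = 8*sqrt(849)/849.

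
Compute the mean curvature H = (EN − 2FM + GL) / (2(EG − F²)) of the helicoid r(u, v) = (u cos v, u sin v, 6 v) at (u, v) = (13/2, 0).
H = 0

With E = 1, F = 0, G = u^2 + 36, L = 0, M = -6/sqrt(u^2 + 36), N = 0, assemble
  H = (EN − 2FM + GL) / (2(EG − F²)) = 0.
At (u, v) = (13/2, 0): H = 0.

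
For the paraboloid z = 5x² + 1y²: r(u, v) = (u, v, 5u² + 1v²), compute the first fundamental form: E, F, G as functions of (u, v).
E = 100*u^2 + 1;  F = 20*u*v;  G = 4*v^2 + 1

Compute partials: r_u = (1, 0, 10*u), r_v = (0, 1, 2*v). Then
  E = r_u · r_u = 100*u^2 + 1,
  F = r_u · r_v = 20*u*v,
  G = r_v · r_v = 4*v^2 + 1.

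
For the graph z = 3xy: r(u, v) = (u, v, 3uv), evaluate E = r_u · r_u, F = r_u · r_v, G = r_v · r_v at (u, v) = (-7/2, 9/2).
E = 733/4;  F = -567/4;  G = 445/4

Partials: r_u = (1, 0, 3*v), r_v = (0, 1, 3*u). As functions of (u, v):
  E = r_u · r_u = 9*v^2 + 1,
  F = r_u · r_v = 9*u*v,
  G = r_v · r_v = 9*u^2 + 1.
Evaluating at (u, v) = (-7/2, 9/2): E = 733/4, F = -567/4, G = 445/4.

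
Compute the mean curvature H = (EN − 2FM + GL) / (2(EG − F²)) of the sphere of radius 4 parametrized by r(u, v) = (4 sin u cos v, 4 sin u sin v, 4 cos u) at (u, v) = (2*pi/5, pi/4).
H = -1/4

With E = 16, F = 0, G = 16*sin(u)^2, L = -4*sin(u)/Abs(sin(u)), M = 0, N = -4*sin(u)^3/Abs(sin(u)), assemble
  H = (EN − 2FM + GL) / (2(EG − F²)) = -sin(u)/(4*Abs(sin(u))).
At (u, v) = (2*pi/5, pi/4): H = -1/4.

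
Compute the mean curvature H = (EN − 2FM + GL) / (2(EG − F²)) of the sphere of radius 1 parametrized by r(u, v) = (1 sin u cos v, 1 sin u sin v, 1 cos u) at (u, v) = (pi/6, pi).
H = -1

With E = 1, F = 0, G = sin(u)^2, L = -sin(u)/Abs(sin(u)), M = 0, N = -sin(u)^3/Abs(sin(u)), assemble
  H = (EN − 2FM + GL) / (2(EG − F²)) = -sin(u)/Abs(sin(u)).
At (u, v) = (pi/6, pi): H = -1.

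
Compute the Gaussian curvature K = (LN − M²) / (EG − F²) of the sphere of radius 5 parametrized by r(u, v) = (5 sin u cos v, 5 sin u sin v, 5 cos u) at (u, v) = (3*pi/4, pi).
K = 1/25

Coefficients of the first fundamental form: E = 25, F = 0, G = 25*sin(u)^2.
Coefficients of the second fundamental form: L = -5*sin(u)/Abs(sin(u)), M = 0, N = -5*sin(u)^3/Abs(sin(u)).
Assemble K = (LN − M²)/(EG − F²) = 1/25. At (u, v) = (3*pi/4, pi): K = 1/25.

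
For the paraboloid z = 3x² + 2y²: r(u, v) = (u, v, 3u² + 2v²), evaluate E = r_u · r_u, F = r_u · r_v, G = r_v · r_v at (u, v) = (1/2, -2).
E = 10;  F = -24;  G = 65

Partials: r_u = (1, 0, 6*u), r_v = (0, 1, 4*v). As functions of (u, v):
  E = r_u · r_u = 36*u^2 + 1,
  F = r_u · r_v = 24*u*v,
  G = r_v · r_v = 16*v^2 + 1.
Evaluating at (u, v) = (1/2, -2): E = 10, F = -24, G = 65.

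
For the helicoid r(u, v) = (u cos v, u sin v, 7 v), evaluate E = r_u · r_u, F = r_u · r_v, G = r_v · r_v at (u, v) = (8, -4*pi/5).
E = 1;  F = 0;  G = 113

Partials: r_u = (cos(v), sin(v), 0), r_v = (-u*sin(v), u*cos(v), 7). As functions of (u, v):
  E = r_u · r_u = 1,
  F = r_u · r_v = 0,
  G = r_v · r_v = u^2 + 49.
Evaluating at (u, v) = (8, -4*pi/5): E = 1, F = 0, G = 113.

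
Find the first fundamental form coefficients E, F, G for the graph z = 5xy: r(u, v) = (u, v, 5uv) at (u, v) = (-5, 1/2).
E = 29/4;  F = -125/2;  G = 626

Partials: r_u = (1, 0, 5*v), r_v = (0, 1, 5*u). As functions of (u, v):
  E = r_u · r_u = 25*v^2 + 1,
  F = r_u · r_v = 25*u*v,
  G = r_v · r_v = 25*u^2 + 1.
Evaluating at (u, v) = (-5, 1/2): E = 29/4, F = -125/2, G = 626.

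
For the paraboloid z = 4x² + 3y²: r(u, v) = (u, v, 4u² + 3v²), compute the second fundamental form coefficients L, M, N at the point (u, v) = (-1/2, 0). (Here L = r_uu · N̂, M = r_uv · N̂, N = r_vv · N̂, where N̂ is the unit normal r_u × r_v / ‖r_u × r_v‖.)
L = 8*sqrt(17)/17;  M = 0;  N = 6*sqrt(17)/17

Compute the unit normal N̂(u, v) = (-8*u/sqrt(64*u^2 + 36*v^2 + 1), -6*v/sqrt(64*u^2 + 36*v^2 + 1), 1/sqrt(64*u^2 + 36*v^2 + 1)), and the second partials r_uu, r_uv, r_vv. Take dot products:
  L(u, v) = r_uu · N̂ = 8/sqrt(64*u^2 + 36*v^2 + 1),
  M(u, v) = r_uv · N̂ = 0,
  N(u, v) = r_vv · N̂ = 6/sqrt(64*u^2 + 36*v^2 + 1).
Evaluating at (u, v) = (-1/2, 0):
  L = 8*sqrt(17)/17, M = 0, N = 6*sqrt(17)/17.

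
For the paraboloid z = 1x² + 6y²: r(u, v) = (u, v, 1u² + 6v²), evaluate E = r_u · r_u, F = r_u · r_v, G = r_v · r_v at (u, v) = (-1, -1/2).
E = 5;  F = 12;  G = 37

Partials: r_u = (1, 0, 2*u), r_v = (0, 1, 12*v). As functions of (u, v):
  E = r_u · r_u = 4*u^2 + 1,
  F = r_u · r_v = 24*u*v,
  G = r_v · r_v = 144*v^2 + 1.
Evaluating at (u, v) = (-1, -1/2): E = 5, F = 12, G = 37.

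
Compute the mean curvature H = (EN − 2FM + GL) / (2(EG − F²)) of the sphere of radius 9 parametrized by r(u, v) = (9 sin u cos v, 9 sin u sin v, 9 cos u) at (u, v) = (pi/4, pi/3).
H = -1/9

With E = 81, F = 0, G = 81*sin(u)^2, L = -9*sin(u)/Abs(sin(u)), M = 0, N = -9*sin(u)^3/Abs(sin(u)), assemble
  H = (EN − 2FM + GL) / (2(EG − F²)) = -sin(u)/(9*Abs(sin(u))).
At (u, v) = (pi/4, pi/3): H = -1/9.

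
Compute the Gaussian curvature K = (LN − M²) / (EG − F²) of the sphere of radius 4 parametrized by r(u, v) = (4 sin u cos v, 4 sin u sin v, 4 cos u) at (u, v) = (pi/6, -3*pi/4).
K = 1/16

Coefficients of the first fundamental form: E = 16, F = 0, G = 16*sin(u)^2.
Coefficients of the second fundamental form: L = -4*sin(u)/Abs(sin(u)), M = 0, N = -4*sin(u)^3/Abs(sin(u)).
Assemble K = (LN − M²)/(EG − F²) = 1/16. At (u, v) = (pi/6, -3*pi/4): K = 1/16.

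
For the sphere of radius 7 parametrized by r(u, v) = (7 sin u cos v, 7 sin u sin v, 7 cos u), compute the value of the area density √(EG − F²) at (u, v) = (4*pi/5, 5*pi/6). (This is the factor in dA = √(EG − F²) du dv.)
√(EG − F²)|_{(4*pi/5, 5*pi/6)} = 49*sqrt(10 - 2*sqrt(5))/4

E = 49, F = 0, G = 49*sin(u)^2, so EG − F² = 2401*sin(u)^2. Taking the positive square root: √(EG − F²) = 49*Abs(sin(u)). At (u, v) = (4*pi/5, 5*pi/6): 49*sqrt(10 - 2*sqrt(5))/4.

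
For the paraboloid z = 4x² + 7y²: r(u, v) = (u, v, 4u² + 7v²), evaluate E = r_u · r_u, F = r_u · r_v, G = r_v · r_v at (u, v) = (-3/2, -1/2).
E = 145;  F = 84;  G = 50

Partials: r_u = (1, 0, 8*u), r_v = (0, 1, 14*v). As functions of (u, v):
  E = r_u · r_u = 64*u^2 + 1,
  F = r_u · r_v = 112*u*v,
  G = r_v · r_v = 196*v^2 + 1.
Evaluating at (u, v) = (-3/2, -1/2): E = 145, F = 84, G = 50.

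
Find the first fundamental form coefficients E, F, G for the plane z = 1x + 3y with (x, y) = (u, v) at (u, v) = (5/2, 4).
E = 2;  F = 3;  G = 10

Partials: r_u = (1, 0, 1), r_v = (0, 1, 3). As functions of (u, v):
  E = r_u · r_u = 2,
  F = r_u · r_v = 3,
  G = r_v · r_v = 10.
Evaluating at (u, v) = (5/2, 4): E = 2, F = 3, G = 10.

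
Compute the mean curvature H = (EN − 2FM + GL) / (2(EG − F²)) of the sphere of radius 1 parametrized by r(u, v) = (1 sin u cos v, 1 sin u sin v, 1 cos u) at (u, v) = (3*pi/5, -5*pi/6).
H = -1

With E = 1, F = 0, G = sin(u)^2, L = -sin(u)/Abs(sin(u)), M = 0, N = -sin(u)^3/Abs(sin(u)), assemble
  H = (EN − 2FM + GL) / (2(EG − F²)) = -sin(u)/Abs(sin(u)).
At (u, v) = (3*pi/5, -5*pi/6): H = -1.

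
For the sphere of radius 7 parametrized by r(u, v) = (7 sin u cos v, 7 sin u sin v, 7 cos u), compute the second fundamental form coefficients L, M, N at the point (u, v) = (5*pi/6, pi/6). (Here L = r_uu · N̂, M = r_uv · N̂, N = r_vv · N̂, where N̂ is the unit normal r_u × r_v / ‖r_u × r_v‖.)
L = -7;  M = 0;  N = -7/4

Compute the unit normal N̂(u, v) = (sin(u)^2*cos(v)/Abs(sin(u)), sin(u)^2*sin(v)/Abs(sin(u)), sin(2*u)/(2*Abs(sin(u)))), and the second partials r_uu, r_uv, r_vv. Take dot products:
  L(u, v) = r_uu · N̂ = -7*sin(u)/Abs(sin(u)),
  M(u, v) = r_uv · N̂ = 0,
  N(u, v) = r_vv · N̂ = -7*sin(u)^3/Abs(sin(u)).
Evaluating at (u, v) = (5*pi/6, pi/6):
  L = -7, M = 0, N = -7/4.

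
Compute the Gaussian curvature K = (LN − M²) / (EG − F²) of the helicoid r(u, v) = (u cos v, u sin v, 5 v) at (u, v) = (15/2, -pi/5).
K = -16/4225

Coefficients of the first fundamental form: E = 1, F = 0, G = u^2 + 25.
Coefficients of the second fundamental form: L = 0, M = -5/sqrt(u^2 + 25), N = 0.
Assemble K = (LN − M²)/(EG − F²) = -25/(u^2 + 25)^2. At (u, v) = (15/2, -pi/5): K = -16/4225.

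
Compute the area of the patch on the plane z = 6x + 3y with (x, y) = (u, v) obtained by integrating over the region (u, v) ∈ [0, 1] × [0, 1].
Area = sqrt(46)

Area = ∫∫ √(EG − F²) du dv with √(EG − F²) = sqrt(46). Integrating over [0, 1] × [0, 1] gives sqrt(46).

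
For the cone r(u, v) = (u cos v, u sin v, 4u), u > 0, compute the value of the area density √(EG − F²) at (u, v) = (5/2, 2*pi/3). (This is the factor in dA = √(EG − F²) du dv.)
√(EG − F²)|_{(5/2, 2*pi/3)} = 5*sqrt(17)/2

E = 17, F = 0, G = u^2, so EG − F² = 17*u^2. Taking the positive square root: √(EG − F²) = sqrt(17)*Abs(u). At (u, v) = (5/2, 2*pi/3): 5*sqrt(17)/2.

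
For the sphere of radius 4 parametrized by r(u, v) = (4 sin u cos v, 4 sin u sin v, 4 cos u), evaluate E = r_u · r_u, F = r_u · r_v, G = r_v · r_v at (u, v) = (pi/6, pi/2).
E = 16;  F = 0;  G = 4

Partials: r_u = (4*cos(u)*cos(v), 4*sin(v)*cos(u), -4*sin(u)), r_v = (-4*sin(u)*sin(v), 4*sin(u)*cos(v), 0). As functions of (u, v):
  E = r_u · r_u = 16,
  F = r_u · r_v = 0,
  G = r_v · r_v = 16*sin(u)^2.
Evaluating at (u, v) = (pi/6, pi/2): E = 16, F = 0, G = 4.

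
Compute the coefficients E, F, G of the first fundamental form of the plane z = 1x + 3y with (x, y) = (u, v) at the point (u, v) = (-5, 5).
E = 2;  F = 3;  G = 10

Partials: r_u = (1, 0, 1), r_v = (0, 1, 3). As functions of (u, v):
  E = r_u · r_u = 2,
  F = r_u · r_v = 3,
  G = r_v · r_v = 10.
Evaluating at (u, v) = (-5, 5): E = 2, F = 3, G = 10.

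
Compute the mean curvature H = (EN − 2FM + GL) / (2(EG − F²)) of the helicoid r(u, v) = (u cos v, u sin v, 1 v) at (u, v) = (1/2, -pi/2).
H = 0

With E = 1, F = 0, G = u^2 + 1, L = 0, M = -1/sqrt(u^2 + 1), N = 0, assemble
  H = (EN − 2FM + GL) / (2(EG − F²)) = 0.
At (u, v) = (1/2, -pi/2): H = 0.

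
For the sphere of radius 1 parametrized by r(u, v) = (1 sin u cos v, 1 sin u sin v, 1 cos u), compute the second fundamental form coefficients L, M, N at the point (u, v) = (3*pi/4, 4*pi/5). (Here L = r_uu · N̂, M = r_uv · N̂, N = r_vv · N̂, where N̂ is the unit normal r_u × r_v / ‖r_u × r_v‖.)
L = -1;  M = 0;  N = -1/2

Compute the unit normal N̂(u, v) = (sin(u)^2*cos(v)/Abs(sin(u)), sin(u)^2*sin(v)/Abs(sin(u)), sin(2*u)/(2*Abs(sin(u)))), and the second partials r_uu, r_uv, r_vv. Take dot products:
  L(u, v) = r_uu · N̂ = -sin(u)/Abs(sin(u)),
  M(u, v) = r_uv · N̂ = 0,
  N(u, v) = r_vv · N̂ = -sin(u)^3/Abs(sin(u)).
Evaluating at (u, v) = (3*pi/4, 4*pi/5):
  L = -1, M = 0, N = -1/2.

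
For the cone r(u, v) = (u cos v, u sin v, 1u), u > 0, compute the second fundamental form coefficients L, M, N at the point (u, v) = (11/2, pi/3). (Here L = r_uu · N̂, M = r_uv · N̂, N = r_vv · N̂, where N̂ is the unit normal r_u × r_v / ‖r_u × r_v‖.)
L = 0;  M = 0;  N = 11*sqrt(2)/4

Compute the unit normal N̂(u, v) = (-sqrt(2)*u*cos(v)/(2*Abs(u)), -sqrt(2)*u*sin(v)/(2*Abs(u)), sqrt(2)*u/(2*Abs(u))), and the second partials r_uu, r_uv, r_vv. Take dot products:
  L(u, v) = r_uu · N̂ = 0,
  M(u, v) = r_uv · N̂ = 0,
  N(u, v) = r_vv · N̂ = sqrt(2)*u^2/(2*Abs(u)).
Evaluating at (u, v) = (11/2, pi/3):
  L = 0, M = 0, N = 11*sqrt(2)/4.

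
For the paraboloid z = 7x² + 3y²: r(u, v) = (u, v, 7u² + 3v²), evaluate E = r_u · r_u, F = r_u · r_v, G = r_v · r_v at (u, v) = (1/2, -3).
E = 50;  F = -126;  G = 325

Partials: r_u = (1, 0, 14*u), r_v = (0, 1, 6*v). As functions of (u, v):
  E = r_u · r_u = 196*u^2 + 1,
  F = r_u · r_v = 84*u*v,
  G = r_v · r_v = 36*v^2 + 1.
Evaluating at (u, v) = (1/2, -3): E = 50, F = -126, G = 325.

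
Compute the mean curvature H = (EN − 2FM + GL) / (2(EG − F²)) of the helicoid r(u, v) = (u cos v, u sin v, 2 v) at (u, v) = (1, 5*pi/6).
H = 0

With E = 1, F = 0, G = u^2 + 4, L = 0, M = -2/sqrt(u^2 + 4), N = 0, assemble
  H = (EN − 2FM + GL) / (2(EG − F²)) = 0.
At (u, v) = (1, 5*pi/6): H = 0.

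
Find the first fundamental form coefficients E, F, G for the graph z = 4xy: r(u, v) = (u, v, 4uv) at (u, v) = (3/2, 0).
E = 1;  F = 0;  G = 37

Partials: r_u = (1, 0, 4*v), r_v = (0, 1, 4*u). As functions of (u, v):
  E = r_u · r_u = 16*v^2 + 1,
  F = r_u · r_v = 16*u*v,
  G = r_v · r_v = 16*u^2 + 1.
Evaluating at (u, v) = (3/2, 0): E = 1, F = 0, G = 37.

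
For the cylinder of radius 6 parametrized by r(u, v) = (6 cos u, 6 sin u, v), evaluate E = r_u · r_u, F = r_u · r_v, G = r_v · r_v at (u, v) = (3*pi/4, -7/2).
E = 36;  F = 0;  G = 1

Partials: r_u = (-6*sin(u), 6*cos(u), 0), r_v = (0, 0, 1). As functions of (u, v):
  E = r_u · r_u = 36,
  F = r_u · r_v = 0,
  G = r_v · r_v = 1.
Evaluating at (u, v) = (3*pi/4, -7/2): E = 36, F = 0, G = 1.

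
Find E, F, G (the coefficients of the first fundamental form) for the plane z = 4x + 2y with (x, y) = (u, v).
E = 17;  F = 8;  G = 5

Compute partials: r_u = (1, 0, 4), r_v = (0, 1, 2). Then
  E = r_u · r_u = 17,
  F = r_u · r_v = 8,
  G = r_v · r_v = 5.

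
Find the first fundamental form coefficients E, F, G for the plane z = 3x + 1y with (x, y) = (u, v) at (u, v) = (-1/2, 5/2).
E = 10;  F = 3;  G = 2

Partials: r_u = (1, 0, 3), r_v = (0, 1, 1). As functions of (u, v):
  E = r_u · r_u = 10,
  F = r_u · r_v = 3,
  G = r_v · r_v = 2.
Evaluating at (u, v) = (-1/2, 5/2): E = 10, F = 3, G = 2.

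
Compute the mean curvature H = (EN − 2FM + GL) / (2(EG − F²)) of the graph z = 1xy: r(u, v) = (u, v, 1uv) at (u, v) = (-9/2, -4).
H = -144*sqrt(149)/22201

With E = v^2 + 1, F = u*v, G = u^2 + 1, L = 0, M = 1/sqrt(u^2 + v^2 + 1), N = 0, assemble
  H = (EN − 2FM + GL) / (2(EG − F²)) = -u*v/(u^2 + v^2 + 1)^(3/2).
At (u, v) = (-9/2, -4): H = -144*sqrt(149)/22201.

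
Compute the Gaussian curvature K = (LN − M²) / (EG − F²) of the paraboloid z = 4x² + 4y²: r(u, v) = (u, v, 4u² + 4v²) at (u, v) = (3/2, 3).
K = 64/519841

Coefficients of the first fundamental form: E = 64*u^2 + 1, F = 64*u*v, G = 64*v^2 + 1.
Coefficients of the second fundamental form: L = 8/sqrt(64*u^2 + 64*v^2 + 1), M = 0, N = 8/sqrt(64*u^2 + 64*v^2 + 1).
Assemble K = (LN − M²)/(EG − F²) = 64/(4096*u^4 + 8192*u^2*v^2 + 128*u^2 + 4096*v^4 + 128*v^2 + 1). At (u, v) = (3/2, 3): K = 64/519841.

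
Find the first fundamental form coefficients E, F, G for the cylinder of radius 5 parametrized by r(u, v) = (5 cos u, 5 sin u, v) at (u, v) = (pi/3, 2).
E = 25;  F = 0;  G = 1

Partials: r_u = (-5*sin(u), 5*cos(u), 0), r_v = (0, 0, 1). As functions of (u, v):
  E = r_u · r_u = 25,
  F = r_u · r_v = 0,
  G = r_v · r_v = 1.
Evaluating at (u, v) = (pi/3, 2): E = 25, F = 0, G = 1.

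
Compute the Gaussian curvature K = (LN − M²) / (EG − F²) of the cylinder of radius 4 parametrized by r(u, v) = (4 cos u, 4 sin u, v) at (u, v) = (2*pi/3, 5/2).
K = 0

Coefficients of the first fundamental form: E = 16, F = 0, G = 1.
Coefficients of the second fundamental form: L = -4, M = 0, N = 0.
Assemble K = (LN − M²)/(EG − F²) = 0. At (u, v) = (2*pi/3, 5/2): K = 0.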